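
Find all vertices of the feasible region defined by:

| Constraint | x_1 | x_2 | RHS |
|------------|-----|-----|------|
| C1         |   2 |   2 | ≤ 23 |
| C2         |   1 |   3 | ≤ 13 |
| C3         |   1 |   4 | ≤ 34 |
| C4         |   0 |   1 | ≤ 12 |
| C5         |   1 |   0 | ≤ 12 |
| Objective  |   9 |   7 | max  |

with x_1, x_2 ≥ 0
Each vertex is the intersection of two constraint boundaries that also satisfies all remaining constraints:
  x_1 = 0 and x_2 = 0 → (0, 0)
  2x_1 + 2x_2 = 23 and x_2 = 0 → (11.5, 0)
  2x_1 + 2x_2 = 23 and x_1 + 3x_2 = 13 → (10.75, 0.75)
  x_1 + 3x_2 = 13 and x_1 = 0 → (0, 4.333)

Vertices: (0, 0), (11.5, 0), (10.75, 0.75), (0, 4.333)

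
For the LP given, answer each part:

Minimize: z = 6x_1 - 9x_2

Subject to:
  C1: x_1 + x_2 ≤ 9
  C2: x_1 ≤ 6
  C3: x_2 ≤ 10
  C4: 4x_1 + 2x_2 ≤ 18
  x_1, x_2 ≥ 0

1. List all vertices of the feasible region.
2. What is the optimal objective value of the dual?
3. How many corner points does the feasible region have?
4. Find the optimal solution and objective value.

1. (0, 0), (4.5, 0), (0, 9)
2. -81 (by strong duality, equal to the primal optimum)
3. 3
4. x_1 = 0, x_2 = 9, z = -81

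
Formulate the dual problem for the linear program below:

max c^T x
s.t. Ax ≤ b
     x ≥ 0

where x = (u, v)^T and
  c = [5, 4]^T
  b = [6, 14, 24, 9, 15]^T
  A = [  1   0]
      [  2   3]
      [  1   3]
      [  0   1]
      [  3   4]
Minimize: z = 6y1 + 14y2 + 24y3 + 9y4 + 15y5

Subject to:
  C1: -y1 - 2y2 - y3 - 3y5 ≤ -5
  C2: -3y2 - 3y3 - y4 - 4y5 ≤ -4
  y1, y2, y3, y4, y5 ≥ 0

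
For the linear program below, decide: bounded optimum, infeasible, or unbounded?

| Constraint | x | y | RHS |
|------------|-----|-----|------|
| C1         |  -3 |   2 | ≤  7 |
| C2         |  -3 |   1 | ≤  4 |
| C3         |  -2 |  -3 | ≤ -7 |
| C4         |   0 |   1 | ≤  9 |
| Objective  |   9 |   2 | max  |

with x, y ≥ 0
Feasible point: (0, 3) satisfies every constraint, so the LP is feasible.
Direction d = (1, 0): for each constraint row a, a·d ≤ 0 —
  (-3)(1) + (2)(0) = -3 ≤ 0
  (-3)(1) + (1)(0) = -3 ≤ 0
  (-2)(1) + (-3)(0) = -2 ≤ 0
  (0)(1) + (1)(0) = 0 ≤ 0
and d ≥ 0, so (0, 3) + t·d stays feasible for every t ≥ 0. Along this ray z = 9x + 2y changes by 9 per unit t, so z → +∞.

The LP is unbounded; z can be made arbitrarily large.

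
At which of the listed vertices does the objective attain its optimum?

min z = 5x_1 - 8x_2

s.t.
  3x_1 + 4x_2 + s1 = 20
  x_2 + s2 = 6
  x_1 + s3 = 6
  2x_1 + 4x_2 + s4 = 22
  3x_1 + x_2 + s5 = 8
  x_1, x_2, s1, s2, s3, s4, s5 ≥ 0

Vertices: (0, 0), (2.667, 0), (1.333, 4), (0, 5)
Evaluating z = 5x_1 - 8x_2 at each vertex:
  (0, 0): z = 0
  (2.667, 0): z = 13.33
  (1.333, 4): z = -25.33
  (0, 5): z = -40

The smallest value is z = -40, attained at (0, 5).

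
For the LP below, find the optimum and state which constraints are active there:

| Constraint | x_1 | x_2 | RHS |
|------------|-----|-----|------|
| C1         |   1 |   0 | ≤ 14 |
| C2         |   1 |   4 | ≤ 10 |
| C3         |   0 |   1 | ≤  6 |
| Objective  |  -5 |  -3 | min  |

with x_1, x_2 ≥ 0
Optimal: x_1 = 10, x_2 = 0
Binding: C2, x_2 ≥ 0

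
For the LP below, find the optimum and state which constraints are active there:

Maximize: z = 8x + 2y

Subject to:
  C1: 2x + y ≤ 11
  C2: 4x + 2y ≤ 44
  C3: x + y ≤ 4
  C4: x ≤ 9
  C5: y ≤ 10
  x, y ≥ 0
Optimal: x = 4, y = 0
Slack at optimum:
  C1: slack = 3
  C2: slack = 28
  C3: slack = 0 (binding)
  C4: slack = 5
  C5: slack = 10
  x ≥ 0: x = 4
  y ≥ 0: y = 0 (binding)
Binding constraints: C3, y ≥ 0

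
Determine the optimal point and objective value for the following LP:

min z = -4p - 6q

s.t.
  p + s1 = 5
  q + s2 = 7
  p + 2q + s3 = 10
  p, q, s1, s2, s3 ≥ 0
Each vertex is the intersection of two constraint boundaries that also satisfies all remaining constraints:
  p = 0 and q = 0 → (0, 0)
  p = 5 and q = 0 → (5, 0)
  p = 5 and p + 2q = 10 → (5, 2.5)
  p + 2q = 10 and p = 0 → (0, 5)

Evaluating z = -4p - 6q at each vertex:
  (0, 0): z = 0
  (5, 0): z = -20
  (5, 2.5): z = -35
  (0, 5): z = -30

The minimum is at (5, 2.5) with z = -35.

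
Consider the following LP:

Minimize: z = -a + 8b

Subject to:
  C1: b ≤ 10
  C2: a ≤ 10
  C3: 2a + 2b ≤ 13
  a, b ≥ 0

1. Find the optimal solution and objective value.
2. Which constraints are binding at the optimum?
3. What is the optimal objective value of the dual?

1. a = 6.5, b = 0, z = -6.5
2. C3, b ≥ 0
3. -6.5 (by strong duality, equal to the primal optimum)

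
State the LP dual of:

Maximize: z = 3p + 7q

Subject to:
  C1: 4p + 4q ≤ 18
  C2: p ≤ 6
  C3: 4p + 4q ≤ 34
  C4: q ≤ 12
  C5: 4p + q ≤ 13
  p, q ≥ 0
Minimize: z = 18y1 + 6y2 + 34y3 + 12y4 + 13y5

Subject to:
  C1: -4y1 - y2 - 4y3 - 4y5 ≤ -3
  C2: -4y1 - 4y3 - y4 - y5 ≤ -7
  y1, y2, y3, y4, y5 ≥ 0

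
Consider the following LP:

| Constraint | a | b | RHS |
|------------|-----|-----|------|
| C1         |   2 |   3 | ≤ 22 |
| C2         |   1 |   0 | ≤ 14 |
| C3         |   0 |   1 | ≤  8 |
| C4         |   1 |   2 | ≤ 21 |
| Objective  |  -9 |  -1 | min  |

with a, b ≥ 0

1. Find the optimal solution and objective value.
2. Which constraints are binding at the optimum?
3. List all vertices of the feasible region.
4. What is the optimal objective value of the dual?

1. a = 11, b = 0, z = -99
2. C1, b ≥ 0
3. (0, 0), (11, 0), (0, 7.333)
4. -99 (by strong duality, equal to the primal optimum)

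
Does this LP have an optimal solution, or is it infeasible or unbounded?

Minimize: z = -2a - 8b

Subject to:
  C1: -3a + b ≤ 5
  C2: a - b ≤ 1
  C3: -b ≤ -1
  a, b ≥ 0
Feasible point: (0, 1) satisfies every constraint, so the LP is feasible.
Direction d = (1, 1): for each constraint row a, a·d ≤ 0 —
  (-3)(1) + (1)(1) = -2 ≤ 0
  (1)(1) + (-1)(1) = 0 ≤ 0
  (0)(1) + (-1)(1) = -1 ≤ 0
and d ≥ 0, so (0, 1) + t·d stays feasible for every t ≥ 0. Along this ray z = -2a - 8b changes by -10 per unit t, so z → −∞.

Unbounded: there is a feasible ray along which z → −∞.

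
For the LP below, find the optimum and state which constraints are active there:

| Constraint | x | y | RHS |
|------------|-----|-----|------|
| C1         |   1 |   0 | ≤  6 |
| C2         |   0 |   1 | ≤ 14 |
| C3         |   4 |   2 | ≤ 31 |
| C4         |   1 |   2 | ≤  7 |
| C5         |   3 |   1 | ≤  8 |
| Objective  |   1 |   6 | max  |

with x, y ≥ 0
Optimal: x = 0, y = 3.5
Slack at optimum:
  C1: slack = 6
  C2: slack = 10.5
  C3: slack = 24
  C4: slack = 0 (binding)
  C5: slack = 4.5
  x ≥ 0: x = 0 (binding)
  y ≥ 0: y = 3.5
Binding constraints: C4, x ≥ 0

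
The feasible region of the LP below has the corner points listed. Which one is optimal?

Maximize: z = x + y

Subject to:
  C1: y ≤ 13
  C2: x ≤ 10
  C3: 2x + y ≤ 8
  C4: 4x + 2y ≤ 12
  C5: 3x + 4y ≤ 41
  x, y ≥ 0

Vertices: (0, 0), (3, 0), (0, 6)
Evaluating z = x + y at each vertex:
  (0, 0): z = 0
  (3, 0): z = 3
  (0, 6): z = 6

The largest value is z = 6, attained at (0, 6).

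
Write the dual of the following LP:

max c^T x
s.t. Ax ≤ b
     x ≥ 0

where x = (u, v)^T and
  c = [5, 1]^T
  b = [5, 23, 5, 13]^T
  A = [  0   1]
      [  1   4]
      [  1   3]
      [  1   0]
Minimize: z = 5y1 + 23y2 + 5y3 + 13y4

Subject to:
  C1: -y2 - y3 - y4 ≤ -5
  C2: -y1 - 4y2 - 3y3 ≤ -1
  y1, y2, y3, y4 ≥ 0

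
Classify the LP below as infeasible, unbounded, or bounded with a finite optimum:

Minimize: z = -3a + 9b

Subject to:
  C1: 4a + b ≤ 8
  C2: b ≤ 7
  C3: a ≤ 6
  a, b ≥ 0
The point (2, 0) satisfies every constraint, so the LP is feasible; the constraints give a ≤ 6 and b ≤ 7, which with a, b ≥ 0 keep the feasible region inside a bounded box. A feasible, bounded LP attains a finite optimum at a vertex.

Evaluating z = -3a + 9b at each vertex:
  (0, 0): z = 0
  (2, 0): z = -6
  (0.25, 7): z = 62.25
  (0, 7): z = 63

Bounded optimum: z* = -6 at (2, 0).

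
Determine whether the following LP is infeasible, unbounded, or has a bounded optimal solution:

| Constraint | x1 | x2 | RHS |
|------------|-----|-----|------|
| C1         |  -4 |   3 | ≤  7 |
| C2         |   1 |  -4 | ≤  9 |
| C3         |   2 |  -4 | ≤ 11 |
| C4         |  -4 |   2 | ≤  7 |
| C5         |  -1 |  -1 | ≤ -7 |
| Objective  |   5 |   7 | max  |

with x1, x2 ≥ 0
Feasible point: (2, 5) satisfies every constraint, so the LP is feasible.
Direction d = (1, 1): for each constraint row a, a·d ≤ 0 —
  (-4)(1) + (3)(1) = -1 ≤ 0
  (1)(1) + (-4)(1) = -3 ≤ 0
  (2)(1) + (-4)(1) = -2 ≤ 0
  (-4)(1) + (2)(1) = -2 ≤ 0
  (-1)(1) + (-1)(1) = -2 ≤ 0
and d ≥ 0, so (2, 5) + t·d stays feasible for every t ≥ 0. Along this ray z = 5x1 + 7x2 changes by 12 per unit t, so z → +∞.

Unbounded: there is a feasible ray along which z → +∞.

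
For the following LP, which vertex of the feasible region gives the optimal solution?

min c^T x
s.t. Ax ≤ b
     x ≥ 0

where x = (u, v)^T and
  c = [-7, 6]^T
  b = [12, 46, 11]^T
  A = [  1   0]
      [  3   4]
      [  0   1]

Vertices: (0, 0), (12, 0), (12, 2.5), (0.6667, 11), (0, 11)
(12, 0) with z = -84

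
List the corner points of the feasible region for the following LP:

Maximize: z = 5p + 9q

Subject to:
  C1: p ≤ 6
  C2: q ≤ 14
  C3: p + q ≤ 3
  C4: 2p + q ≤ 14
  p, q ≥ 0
Each vertex is the intersection of two constraint boundaries that also satisfies all remaining constraints:
  p = 0 and q = 0 → (0, 0)
  p + q = 3 and q = 0 → (3, 0)
  p + q = 3 and p = 0 → (0, 3)

Vertices: (0, 0), (3, 0), (0, 3)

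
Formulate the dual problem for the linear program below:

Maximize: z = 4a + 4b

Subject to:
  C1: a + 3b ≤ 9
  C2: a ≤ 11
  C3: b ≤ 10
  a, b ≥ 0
Minimize: z = 9y1 + 11y2 + 10y3

Subject to:
  C1: -y1 - y2 ≤ -4
  C2: -3y1 - y3 ≤ -4
  y1, y2, y3 ≥ 0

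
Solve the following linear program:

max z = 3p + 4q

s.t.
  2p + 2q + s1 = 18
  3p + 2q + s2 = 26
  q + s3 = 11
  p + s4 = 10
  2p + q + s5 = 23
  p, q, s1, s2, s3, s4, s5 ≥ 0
Each vertex is the intersection of two constraint boundaries that also satisfies all remaining constraints:
  p = 0 and q = 0 → (0, 0)
  3p + 2q = 26 and q = 0 → (8.667, 0)
  2p + 2q = 18 and 3p + 2q = 26 → (8, 1)
  2p + 2q = 18 and p = 0 → (0, 9)

Evaluating z = 3p + 4q at each vertex:
  (0, 0): z = 0
  (8.667, 0): z = 26
  (8, 1): z = 28
  (0, 9): z = 36

The maximum is at (0, 9) with z = 36.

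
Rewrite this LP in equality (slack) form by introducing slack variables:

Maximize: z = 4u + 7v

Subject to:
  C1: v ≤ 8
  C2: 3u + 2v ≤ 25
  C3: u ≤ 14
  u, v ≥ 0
max z = 4u + 7v

s.t.
  v + s1 = 8
  3u + 2v + s2 = 25
  u + s3 = 14
  u, v, s1, s2, s3 ≥ 0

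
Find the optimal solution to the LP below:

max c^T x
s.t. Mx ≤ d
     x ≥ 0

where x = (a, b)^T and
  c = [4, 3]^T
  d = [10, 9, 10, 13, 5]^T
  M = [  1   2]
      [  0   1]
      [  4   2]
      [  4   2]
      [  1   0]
Each vertex is the intersection of two constraint boundaries that also satisfies all remaining constraints:
  a = 0 and b = 0 → (0, 0)
  4a + 2b = 10 and b = 0 → (2.5, 0)
  a + 2b = 10 and 4a + 2b = 10 → (0, 5)

Evaluating z = 4a + 3b at each vertex:
  (0, 0): z = 0
  (2.5, 0): z = 10
  (0, 5): z = 15

The maximum is at (0, 5) with z = 15.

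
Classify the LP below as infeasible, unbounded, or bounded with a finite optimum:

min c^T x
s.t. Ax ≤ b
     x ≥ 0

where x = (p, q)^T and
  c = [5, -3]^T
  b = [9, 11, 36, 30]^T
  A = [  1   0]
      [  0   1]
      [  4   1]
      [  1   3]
The point (0, 10) satisfies every constraint, so the LP is feasible; the constraints give p ≤ 9 and q ≤ 11, which with p, q ≥ 0 keep the feasible region inside a bounded box. A feasible, bounded LP attains a finite optimum at a vertex.

Evaluating z = 5p - 3q at each vertex:
  (0, 0): z = 0
  (9, 0): z = 45
  (7.091, 7.636): z = 12.55
  (0, 10): z = -30

Feasible with finite optimum z* = -30 at (0, 10).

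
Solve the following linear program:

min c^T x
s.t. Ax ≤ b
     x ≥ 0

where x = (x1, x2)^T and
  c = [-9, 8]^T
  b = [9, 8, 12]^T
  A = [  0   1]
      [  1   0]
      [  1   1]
Each vertex is the intersection of two constraint boundaries that also satisfies all remaining constraints:
  x1 = 0 and x2 = 0 → (0, 0)
  x1 = 8 and x2 = 0 → (8, 0)
  x1 = 8 and x1 + x2 = 12 → (8, 4)
  x2 = 9 and x1 + x2 = 12 → (3, 9)
  x2 = 9 and x1 = 0 → (0, 9)

Evaluating z = -9x1 + 8x2 at each vertex:
  (0, 0): z = 0
  (8, 0): z = -72
  (8, 4): z = -40
  (3, 9): z = 45
  (0, 9): z = 72

The minimum is at (8, 0) with z = -72.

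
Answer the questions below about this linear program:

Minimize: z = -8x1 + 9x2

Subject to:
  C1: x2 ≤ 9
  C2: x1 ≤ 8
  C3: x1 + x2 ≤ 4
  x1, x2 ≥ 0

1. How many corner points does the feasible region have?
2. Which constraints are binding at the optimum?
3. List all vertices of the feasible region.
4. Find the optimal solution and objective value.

1. 3
2. C3, x2 ≥ 0
3. (0, 0), (4, 0), (0, 4)
4. x1 = 4, x2 = 0, z = -32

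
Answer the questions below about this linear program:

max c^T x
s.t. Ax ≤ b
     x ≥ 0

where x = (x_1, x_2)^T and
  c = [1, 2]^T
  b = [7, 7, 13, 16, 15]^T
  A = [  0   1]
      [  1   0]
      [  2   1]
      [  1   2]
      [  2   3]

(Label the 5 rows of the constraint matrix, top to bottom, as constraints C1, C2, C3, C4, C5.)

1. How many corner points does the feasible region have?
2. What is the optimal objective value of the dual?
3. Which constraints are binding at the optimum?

1. 4
2. 10 (by strong duality, equal to the primal optimum)
3. C5, x_1 ≥ 0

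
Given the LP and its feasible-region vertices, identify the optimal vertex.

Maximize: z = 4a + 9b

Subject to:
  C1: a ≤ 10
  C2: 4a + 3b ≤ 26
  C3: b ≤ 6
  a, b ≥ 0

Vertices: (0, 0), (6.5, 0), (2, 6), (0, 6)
(2, 6) with z = 62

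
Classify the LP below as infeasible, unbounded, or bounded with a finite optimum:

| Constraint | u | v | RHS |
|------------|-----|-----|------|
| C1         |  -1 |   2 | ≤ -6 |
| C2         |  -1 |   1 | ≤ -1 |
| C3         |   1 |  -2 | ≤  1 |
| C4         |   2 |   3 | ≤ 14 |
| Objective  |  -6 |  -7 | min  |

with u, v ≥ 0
C3 requires u - 2v ≤ 1, while C1 (-u + 2v ≤ -6) is equivalent to u - 2v ≥ 6. Together they would need 6 ≤ u - 2v ≤ 1, which is impossible since 6 > 1. No point satisfies all constraints.

Infeasible — the constraint set is empty.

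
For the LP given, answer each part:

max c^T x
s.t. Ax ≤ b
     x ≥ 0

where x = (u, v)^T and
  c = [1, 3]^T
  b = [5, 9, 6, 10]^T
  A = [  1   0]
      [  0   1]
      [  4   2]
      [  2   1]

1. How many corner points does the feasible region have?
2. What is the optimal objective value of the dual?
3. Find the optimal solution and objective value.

1. 3
2. 9 (by strong duality, equal to the primal optimum)
3. u = 0, v = 3, z = 9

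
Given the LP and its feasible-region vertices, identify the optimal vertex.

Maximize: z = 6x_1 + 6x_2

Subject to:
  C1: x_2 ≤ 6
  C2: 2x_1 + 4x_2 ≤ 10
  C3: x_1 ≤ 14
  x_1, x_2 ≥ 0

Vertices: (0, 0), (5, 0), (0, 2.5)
(5, 0) with z = 30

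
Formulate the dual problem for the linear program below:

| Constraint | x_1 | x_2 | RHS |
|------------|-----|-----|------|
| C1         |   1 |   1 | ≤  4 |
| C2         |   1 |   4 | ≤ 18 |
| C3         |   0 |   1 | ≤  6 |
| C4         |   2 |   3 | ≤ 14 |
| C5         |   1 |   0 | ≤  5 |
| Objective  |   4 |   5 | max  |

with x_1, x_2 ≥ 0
Minimize: z = 4y1 + 18y2 + 6y3 + 14y4 + 5y5

Subject to:
  C1: -y1 - y2 - 2y4 - y5 ≤ -4
  C2: -y1 - 4y2 - y3 - 3y4 ≤ -5
  y1, y2, y3, y4, y5 ≥ 0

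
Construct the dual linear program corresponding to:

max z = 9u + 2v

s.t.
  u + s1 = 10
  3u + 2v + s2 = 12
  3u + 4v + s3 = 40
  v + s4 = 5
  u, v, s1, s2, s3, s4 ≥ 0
Minimize: z = 10y1 + 12y2 + 40y3 + 5y4

Subject to:
  C1: -y1 - 3y2 - 3y3 ≤ -9
  C2: -2y2 - 4y3 - y4 ≤ -2
  y1, y2, y3, y4 ≥ 0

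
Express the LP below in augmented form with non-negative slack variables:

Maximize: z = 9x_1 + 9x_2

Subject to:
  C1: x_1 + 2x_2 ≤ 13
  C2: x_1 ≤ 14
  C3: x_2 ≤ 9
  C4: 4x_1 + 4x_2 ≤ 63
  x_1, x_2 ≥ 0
max z = 9x_1 + 9x_2

s.t.
  x_1 + 2x_2 + s1 = 13
  x_1 + s2 = 14
  x_2 + s3 = 9
  4x_1 + 4x_2 + s4 = 63
  x_1, x_2, s1, s2, s3, s4 ≥ 0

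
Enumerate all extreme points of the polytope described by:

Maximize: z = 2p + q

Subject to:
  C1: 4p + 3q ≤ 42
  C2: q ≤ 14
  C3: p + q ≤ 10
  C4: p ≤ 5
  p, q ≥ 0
Each vertex is the intersection of two constraint boundaries that also satisfies all remaining constraints:
  p = 0 and q = 0 → (0, 0)
  p = 5 and q = 0 → (5, 0)
  p + q = 10 and p = 5 → (5, 5)
  p + q = 10 and p = 0 → (0, 10)

Vertices: (0, 0), (5, 0), (5, 5), (0, 10)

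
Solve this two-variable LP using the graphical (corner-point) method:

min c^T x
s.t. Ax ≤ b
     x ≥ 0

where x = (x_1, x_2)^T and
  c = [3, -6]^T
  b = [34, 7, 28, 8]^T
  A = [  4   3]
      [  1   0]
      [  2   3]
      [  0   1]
x_1 = 0, x_2 = 8, z = -48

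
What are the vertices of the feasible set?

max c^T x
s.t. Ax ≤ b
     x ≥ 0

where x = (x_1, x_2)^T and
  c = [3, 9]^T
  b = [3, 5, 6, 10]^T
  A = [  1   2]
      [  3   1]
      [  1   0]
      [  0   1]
Each vertex is the intersection of two constraint boundaries that also satisfies all remaining constraints:
  x_1 = 0 and x_2 = 0 → (0, 0)
  3x_1 + x_2 = 5 and x_2 = 0 → (1.667, 0)
  x_1 + 2x_2 = 3 and 3x_1 + x_2 = 5 → (1.4, 0.8)
  x_1 + 2x_2 = 3 and x_1 = 0 → (0, 1.5)

Vertices: (0, 0), (1.667, 0), (1.4, 0.8), (0, 1.5)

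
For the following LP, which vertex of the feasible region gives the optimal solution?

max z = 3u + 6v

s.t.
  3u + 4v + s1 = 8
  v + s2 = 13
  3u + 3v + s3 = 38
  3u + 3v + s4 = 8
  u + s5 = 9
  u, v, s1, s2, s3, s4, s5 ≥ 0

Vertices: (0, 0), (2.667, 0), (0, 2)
Evaluating z = 3u + 6v at each vertex:
  (0, 0): z = 0
  (2.667, 0): z = 8
  (0, 2): z = 12

The largest value is z = 12, attained at (0, 2).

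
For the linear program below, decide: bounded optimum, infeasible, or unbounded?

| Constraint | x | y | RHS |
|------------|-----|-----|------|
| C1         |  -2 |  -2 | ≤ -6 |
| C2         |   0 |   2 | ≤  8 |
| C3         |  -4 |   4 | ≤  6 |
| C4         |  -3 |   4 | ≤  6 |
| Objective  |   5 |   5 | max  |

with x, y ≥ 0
Feasible point: (1, 2) satisfies every constraint, so the LP is feasible.
Direction d = (1, 0): for each constraint row a, a·d ≤ 0 —
  (-2)(1) + (-2)(0) = -2 ≤ 0
  (0)(1) + (2)(0) = 0 ≤ 0
  (-4)(1) + (4)(0) = -4 ≤ 0
  (-3)(1) + (4)(0) = -3 ≤ 0
and d ≥ 0, so (1, 2) + t·d stays feasible for every t ≥ 0. Along this ray z = 5x + 5y changes by 5 per unit t, so z → +∞.

Unbounded: there is a feasible ray along which z → +∞.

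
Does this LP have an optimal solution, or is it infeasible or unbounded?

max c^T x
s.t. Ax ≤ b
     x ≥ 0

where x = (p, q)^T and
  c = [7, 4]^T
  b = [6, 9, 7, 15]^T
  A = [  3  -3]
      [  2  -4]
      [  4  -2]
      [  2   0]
Feasible point: (0, 0) satisfies every constraint, so the LP is feasible.
Direction d = (0, 1): for each constraint row a, a·d ≤ 0 —
  (3)(0) + (-3)(1) = -3 ≤ 0
  (2)(0) + (-4)(1) = -4 ≤ 0
  (4)(0) + (-2)(1) = -2 ≤ 0
  (2)(0) + (0)(1) = 0 ≤ 0
and d ≥ 0, so (0, 0) + t·d stays feasible for every t ≥ 0. Along this ray z = 7p + 4q changes by 4 per unit t, so z → +∞.

Unbounded: there is a feasible ray along which z → +∞.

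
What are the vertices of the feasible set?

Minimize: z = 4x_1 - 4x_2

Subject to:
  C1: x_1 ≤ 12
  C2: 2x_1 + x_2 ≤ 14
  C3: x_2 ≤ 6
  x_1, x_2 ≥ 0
Each vertex is the intersection of two constraint boundaries that also satisfies all remaining constraints:
  x_1 = 0 and x_2 = 0 → (0, 0)
  2x_1 + x_2 = 14 and x_2 = 0 → (7, 0)
  2x_1 + x_2 = 14 and x_2 = 6 → (4, 6)
  x_2 = 6 and x_1 = 0 → (0, 6)

Vertices: (0, 0), (7, 0), (4, 6), (0, 6)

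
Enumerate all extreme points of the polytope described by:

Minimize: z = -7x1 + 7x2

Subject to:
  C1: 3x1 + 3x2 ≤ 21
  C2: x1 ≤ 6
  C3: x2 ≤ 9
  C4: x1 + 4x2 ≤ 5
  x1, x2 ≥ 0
Each vertex is the intersection of two constraint boundaries that also satisfies all remaining constraints:
  x1 = 0 and x2 = 0 → (0, 0)
  x1 + 4x2 = 5 and x2 = 0 → (5, 0)
  x1 + 4x2 = 5 and x1 = 0 → (0, 1.25)

Vertices: (0, 0), (5, 0), (0, 1.25)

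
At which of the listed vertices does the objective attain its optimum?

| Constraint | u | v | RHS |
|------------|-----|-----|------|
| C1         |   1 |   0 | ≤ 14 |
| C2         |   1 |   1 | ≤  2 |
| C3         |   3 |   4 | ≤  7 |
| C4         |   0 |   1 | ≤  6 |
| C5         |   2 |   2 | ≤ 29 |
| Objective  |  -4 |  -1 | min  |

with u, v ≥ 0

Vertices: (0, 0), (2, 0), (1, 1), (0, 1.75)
Evaluating z = -4u - v at each vertex:
  (0, 0): z = 0
  (2, 0): z = -8
  (1, 1): z = -5
  (0, 1.75): z = -1.75

The smallest value is z = -8, attained at (2, 0).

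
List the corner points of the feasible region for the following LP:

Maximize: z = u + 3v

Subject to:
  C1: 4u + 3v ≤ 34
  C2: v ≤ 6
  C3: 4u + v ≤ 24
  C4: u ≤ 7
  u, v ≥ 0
Each vertex is the intersection of two constraint boundaries that also satisfies all remaining constraints:
  u = 0 and v = 0 → (0, 0)
  4u + v = 24 and v = 0 → (6, 0)
  4u + 3v = 34 and 4u + v = 24 → (4.75, 5)
  4u + 3v = 34 and v = 6 → (4, 6)
  v = 6 and u = 0 → (0, 6)

Vertices: (0, 0), (6, 0), (4.75, 5), (4, 6), (0, 6)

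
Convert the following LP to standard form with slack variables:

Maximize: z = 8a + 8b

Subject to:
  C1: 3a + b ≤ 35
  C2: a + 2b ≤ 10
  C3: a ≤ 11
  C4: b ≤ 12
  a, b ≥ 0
max z = 8a + 8b

s.t.
  3a + b + s1 = 35
  a + 2b + s2 = 10
  a + s3 = 11
  b + s4 = 12
  a, b, s1, s2, s3, s4 ≥ 0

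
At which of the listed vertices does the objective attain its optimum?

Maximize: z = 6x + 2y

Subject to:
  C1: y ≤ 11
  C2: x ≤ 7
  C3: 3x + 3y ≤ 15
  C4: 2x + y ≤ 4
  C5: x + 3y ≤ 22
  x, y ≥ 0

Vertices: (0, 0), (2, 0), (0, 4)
(2, 0) with z = 12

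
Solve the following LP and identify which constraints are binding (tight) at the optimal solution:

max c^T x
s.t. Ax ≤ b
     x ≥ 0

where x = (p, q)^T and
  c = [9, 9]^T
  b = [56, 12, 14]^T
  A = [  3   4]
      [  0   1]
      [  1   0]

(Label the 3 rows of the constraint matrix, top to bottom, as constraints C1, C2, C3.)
Optimal: p = 14, q = 3.5
Slack at optimum:
  C1: slack = 0 (binding)
  C2: slack = 8.5
  C3: slack = 0 (binding)
  p ≥ 0: p = 14
  q ≥ 0: q = 3.5
Binding constraints: C1, C3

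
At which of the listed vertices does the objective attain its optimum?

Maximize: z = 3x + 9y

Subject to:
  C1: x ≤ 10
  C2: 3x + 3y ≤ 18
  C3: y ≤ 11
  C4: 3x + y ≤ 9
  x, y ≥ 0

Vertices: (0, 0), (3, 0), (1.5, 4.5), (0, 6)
(0, 6) with z = 54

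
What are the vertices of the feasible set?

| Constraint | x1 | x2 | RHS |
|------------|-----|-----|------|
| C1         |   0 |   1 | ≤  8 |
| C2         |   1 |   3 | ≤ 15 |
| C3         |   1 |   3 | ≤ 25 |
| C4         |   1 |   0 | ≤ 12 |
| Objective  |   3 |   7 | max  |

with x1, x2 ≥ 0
Each vertex is the intersection of two constraint boundaries that also satisfies all remaining constraints:
  x1 = 0 and x2 = 0 → (0, 0)
  x1 = 12 and x2 = 0 → (12, 0)
  x1 + 3x2 = 15 and x1 = 12 → (12, 1)
  x1 + 3x2 = 15 and x1 = 0 → (0, 5)

Vertices: (0, 0), (12, 0), (12, 1), (0, 5)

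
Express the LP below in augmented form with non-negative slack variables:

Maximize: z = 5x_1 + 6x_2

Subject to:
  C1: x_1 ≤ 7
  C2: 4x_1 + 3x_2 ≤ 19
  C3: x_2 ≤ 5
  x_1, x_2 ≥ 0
max z = 5x_1 + 6x_2

s.t.
  x_1 + s1 = 7
  4x_1 + 3x_2 + s2 = 19
  x_2 + s3 = 5
  x_1, x_2, s1, s2, s3 ≥ 0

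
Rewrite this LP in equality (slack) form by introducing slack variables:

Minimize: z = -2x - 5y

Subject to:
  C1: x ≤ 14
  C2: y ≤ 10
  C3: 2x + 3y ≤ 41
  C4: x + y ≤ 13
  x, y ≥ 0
min z = -2x - 5y

s.t.
  x + s1 = 14
  y + s2 = 10
  2x + 3y + s3 = 41
  x + y + s4 = 13
  x, y, s1, s2, s3, s4 ≥ 0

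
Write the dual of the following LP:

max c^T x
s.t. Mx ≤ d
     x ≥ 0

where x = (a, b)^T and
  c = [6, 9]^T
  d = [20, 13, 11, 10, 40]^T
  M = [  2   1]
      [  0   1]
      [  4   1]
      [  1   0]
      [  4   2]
Minimize: z = 20y1 + 13y2 + 11y3 + 10y4 + 40y5

Subject to:
  C1: -2y1 - 4y3 - y4 - 4y5 ≤ -6
  C2: -y1 - y2 - y3 - 2y5 ≤ -9
  y1, y2, y3, y4, y5 ≥ 0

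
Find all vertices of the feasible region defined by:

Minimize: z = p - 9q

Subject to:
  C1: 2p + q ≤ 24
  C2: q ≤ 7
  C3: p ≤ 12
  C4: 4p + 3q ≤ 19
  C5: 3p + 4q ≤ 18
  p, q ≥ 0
Each vertex is the intersection of two constraint boundaries that also satisfies all remaining constraints:
  p = 0 and q = 0 → (0, 0)
  4p + 3q = 19 and q = 0 → (4.75, 0)
  4p + 3q = 19 and 3p + 4q = 18 → (3.143, 2.143)
  3p + 4q = 18 and p = 0 → (0, 4.5)

Vertices: (0, 0), (4.75, 0), (3.143, 2.143), (0, 4.5)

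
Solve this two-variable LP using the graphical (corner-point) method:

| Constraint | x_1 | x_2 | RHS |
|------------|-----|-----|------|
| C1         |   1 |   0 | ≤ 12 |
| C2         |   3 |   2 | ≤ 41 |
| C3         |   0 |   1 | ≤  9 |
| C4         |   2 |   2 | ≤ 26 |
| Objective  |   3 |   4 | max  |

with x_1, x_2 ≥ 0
x_1 = 4, x_2 = 9, z = 48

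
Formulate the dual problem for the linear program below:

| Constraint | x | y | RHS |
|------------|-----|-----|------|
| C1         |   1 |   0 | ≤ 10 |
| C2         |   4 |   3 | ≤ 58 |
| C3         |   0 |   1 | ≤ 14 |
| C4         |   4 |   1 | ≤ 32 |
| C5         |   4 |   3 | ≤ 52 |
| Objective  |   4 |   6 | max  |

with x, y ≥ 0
Minimize: z = 10y1 + 58y2 + 14y3 + 32y4 + 52y5

Subject to:
  C1: -y1 - 4y2 - 4y4 - 4y5 ≤ -4
  C2: -3y2 - y3 - y4 - 3y5 ≤ -6
  y1, y2, y3, y4, y5 ≥ 0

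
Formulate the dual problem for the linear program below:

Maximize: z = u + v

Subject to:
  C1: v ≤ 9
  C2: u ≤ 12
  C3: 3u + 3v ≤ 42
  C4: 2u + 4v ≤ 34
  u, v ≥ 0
Minimize: z = 9y1 + 12y2 + 42y3 + 34y4

Subject to:
  C1: -y2 - 3y3 - 2y4 ≤ -1
  C2: -y1 - 3y3 - 4y4 ≤ -1
  y1, y2, y3, y4 ≥ 0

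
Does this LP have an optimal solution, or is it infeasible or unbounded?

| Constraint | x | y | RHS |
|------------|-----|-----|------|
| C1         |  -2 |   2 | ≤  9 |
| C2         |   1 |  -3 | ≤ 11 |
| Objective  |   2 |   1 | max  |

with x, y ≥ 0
Feasible point: (0, 0) satisfies every constraint, so the LP is feasible.
Direction d = (1, 1): for each constraint row a, a·d ≤ 0 —
  (-2)(1) + (2)(1) = 0 ≤ 0
  (1)(1) + (-3)(1) = -2 ≤ 0
and d ≥ 0, so (0, 0) + t·d stays feasible for every t ≥ 0. Along this ray z = 2x + y changes by 3 per unit t, so z → +∞.

The LP is unbounded; z can be made arbitrarily large.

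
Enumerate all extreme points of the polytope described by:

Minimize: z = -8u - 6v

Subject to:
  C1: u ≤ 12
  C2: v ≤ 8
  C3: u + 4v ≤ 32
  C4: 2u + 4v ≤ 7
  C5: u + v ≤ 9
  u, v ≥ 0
Each vertex is the intersection of two constraint boundaries that also satisfies all remaining constraints:
  u = 0 and v = 0 → (0, 0)
  2u + 4v = 7 and v = 0 → (3.5, 0)
  2u + 4v = 7 and u = 0 → (0, 1.75)

Vertices: (0, 0), (3.5, 0), (0, 1.75)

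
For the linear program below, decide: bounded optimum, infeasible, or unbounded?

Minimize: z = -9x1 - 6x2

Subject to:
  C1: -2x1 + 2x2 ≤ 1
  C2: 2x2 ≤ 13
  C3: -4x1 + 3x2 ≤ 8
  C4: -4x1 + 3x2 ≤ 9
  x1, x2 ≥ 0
Feasible point: (0, 0) satisfies every constraint, so the LP is feasible.
Direction d = (1, 0): for each constraint row a, a·d ≤ 0 —
  (-2)(1) + (2)(0) = -2 ≤ 0
  (0)(1) + (2)(0) = 0 ≤ 0
  (-4)(1) + (3)(0) = -4 ≤ 0
  (-4)(1) + (3)(0) = -4 ≤ 0
and d ≥ 0, so (0, 0) + t·d stays feasible for every t ≥ 0. Along this ray z = -9x1 - 6x2 changes by -9 per unit t, so z → −∞.

The LP is unbounded; z can be made arbitrarily small.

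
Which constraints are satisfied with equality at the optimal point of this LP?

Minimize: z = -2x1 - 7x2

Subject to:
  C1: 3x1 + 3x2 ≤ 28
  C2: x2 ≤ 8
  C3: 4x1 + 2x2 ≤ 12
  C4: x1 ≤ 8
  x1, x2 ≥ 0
Optimal: x1 = 0, x2 = 6
Slack at optimum:
  C1: slack = 10
  C2: slack = 2
  C3: slack = 0 (binding)
  C4: slack = 8
  x1 ≥ 0: x1 = 0 (binding)
  x2 ≥ 0: x2 = 6
Binding constraints: C3, x1 ≥ 0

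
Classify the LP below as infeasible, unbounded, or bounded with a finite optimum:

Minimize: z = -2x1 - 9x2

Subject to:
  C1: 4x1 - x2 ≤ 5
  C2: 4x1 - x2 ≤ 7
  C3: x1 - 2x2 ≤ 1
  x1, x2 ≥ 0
Feasible point: (0, 0) satisfies every constraint, so the LP is feasible.
Direction d = (0, 1): for each constraint row a, a·d ≤ 0 —
  (4)(0) + (-1)(1) = -1 ≤ 0
  (4)(0) + (-1)(1) = -1 ≤ 0
  (1)(0) + (-2)(1) = -2 ≤ 0
and d ≥ 0, so (0, 0) + t·d stays feasible for every t ≥ 0. Along this ray z = -2x1 - 9x2 changes by -9 per unit t, so z → −∞.

Unbounded: there is a feasible ray along which z → −∞.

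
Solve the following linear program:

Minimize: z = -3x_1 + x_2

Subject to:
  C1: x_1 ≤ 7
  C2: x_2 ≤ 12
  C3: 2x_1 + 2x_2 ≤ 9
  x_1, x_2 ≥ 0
Each vertex is the intersection of two constraint boundaries that also satisfies all remaining constraints:
  x_1 = 0 and x_2 = 0 → (0, 0)
  2x_1 + 2x_2 = 9 and x_2 = 0 → (4.5, 0)
  2x_1 + 2x_2 = 9 and x_1 = 0 → (0, 4.5)

Evaluating z = -3x_1 + x_2 at each vertex:
  (0, 0): z = 0
  (4.5, 0): z = -13.5
  (0, 4.5): z = 4.5

The minimum is at (4.5, 0) with z = -13.5.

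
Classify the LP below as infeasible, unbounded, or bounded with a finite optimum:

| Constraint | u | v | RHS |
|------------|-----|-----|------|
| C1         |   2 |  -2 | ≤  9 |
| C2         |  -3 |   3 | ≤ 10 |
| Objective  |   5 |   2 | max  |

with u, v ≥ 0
Feasible point: (0, 0) satisfies every constraint, so the LP is feasible.
Direction d = (1, 1): for each constraint row a, a·d ≤ 0 —
  (2)(1) + (-2)(1) = 0 ≤ 0
  (-3)(1) + (3)(1) = 0 ≤ 0
and d ≥ 0, so (0, 0) + t·d stays feasible for every t ≥ 0. Along this ray z = 5u + 2v changes by 7 per unit t, so z → +∞.

Unbounded — the objective can increase without bound over the feasible region.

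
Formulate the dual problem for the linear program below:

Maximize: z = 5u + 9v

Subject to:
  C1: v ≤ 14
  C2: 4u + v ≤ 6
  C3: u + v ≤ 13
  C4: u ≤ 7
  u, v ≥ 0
Minimize: z = 14y1 + 6y2 + 13y3 + 7y4

Subject to:
  C1: -4y2 - y3 - y4 ≤ -5
  C2: -y1 - y2 - y3 ≤ -9
  y1, y2, y3, y4 ≥ 0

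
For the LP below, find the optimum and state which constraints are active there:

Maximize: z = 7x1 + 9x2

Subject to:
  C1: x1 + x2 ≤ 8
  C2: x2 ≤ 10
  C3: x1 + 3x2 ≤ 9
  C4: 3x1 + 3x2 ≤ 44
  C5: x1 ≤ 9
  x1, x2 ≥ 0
Optimal: x1 = 7.5, x2 = 0.5
Slack at optimum:
  C1: slack = 0 (binding)
  C2: slack = 9.5
  C3: slack = 0 (binding)
  C4: slack = 20
  C5: slack = 1.5
  x1 ≥ 0: x1 = 7.5
  x2 ≥ 0: x2 = 0.5
Binding constraints: C1, C3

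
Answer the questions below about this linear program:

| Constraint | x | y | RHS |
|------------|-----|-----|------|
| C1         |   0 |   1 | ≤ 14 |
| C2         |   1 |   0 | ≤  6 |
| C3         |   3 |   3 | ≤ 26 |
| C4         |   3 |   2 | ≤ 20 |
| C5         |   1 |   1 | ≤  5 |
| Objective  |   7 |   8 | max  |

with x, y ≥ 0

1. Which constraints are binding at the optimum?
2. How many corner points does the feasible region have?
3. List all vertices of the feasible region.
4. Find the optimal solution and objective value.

1. C5, x ≥ 0
2. 3
3. (0, 0), (5, 0), (0, 5)
4. x = 0, y = 5, z = 40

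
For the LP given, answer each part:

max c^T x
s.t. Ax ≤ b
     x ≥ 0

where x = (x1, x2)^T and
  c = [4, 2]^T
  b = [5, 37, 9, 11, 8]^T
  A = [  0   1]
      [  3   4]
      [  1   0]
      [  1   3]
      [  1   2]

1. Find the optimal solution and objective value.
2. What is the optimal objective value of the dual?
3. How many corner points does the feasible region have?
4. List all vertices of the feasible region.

1. x1 = 8, x2 = 0, z = 32
2. 32 (by strong duality, equal to the primal optimum)
3. 4
4. (0, 0), (8, 0), (2, 3), (0, 3.667)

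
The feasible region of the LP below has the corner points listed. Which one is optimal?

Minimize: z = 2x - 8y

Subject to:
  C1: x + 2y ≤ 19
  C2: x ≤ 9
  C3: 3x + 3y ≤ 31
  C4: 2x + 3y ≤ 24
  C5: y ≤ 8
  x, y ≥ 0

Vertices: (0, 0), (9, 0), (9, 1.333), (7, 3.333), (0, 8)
Evaluating z = 2x - 8y at each vertex:
  (0, 0): z = 0
  (9, 0): z = 18
  (9, 1.333): z = 7.333
  (7, 3.333): z = -12.67
  (0, 8): z = -64

The smallest value is z = -64, attained at (0, 8).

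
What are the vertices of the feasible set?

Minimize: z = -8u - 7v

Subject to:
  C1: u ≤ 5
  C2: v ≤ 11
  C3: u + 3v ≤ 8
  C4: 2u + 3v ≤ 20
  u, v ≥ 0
Each vertex is the intersection of two constraint boundaries that also satisfies all remaining constraints:
  u = 0 and v = 0 → (0, 0)
  u = 5 and v = 0 → (5, 0)
  u = 5 and u + 3v = 8 → (5, 1)
  u + 3v = 8 and u = 0 → (0, 2.667)

Vertices: (0, 0), (5, 0), (5, 1), (0, 2.667)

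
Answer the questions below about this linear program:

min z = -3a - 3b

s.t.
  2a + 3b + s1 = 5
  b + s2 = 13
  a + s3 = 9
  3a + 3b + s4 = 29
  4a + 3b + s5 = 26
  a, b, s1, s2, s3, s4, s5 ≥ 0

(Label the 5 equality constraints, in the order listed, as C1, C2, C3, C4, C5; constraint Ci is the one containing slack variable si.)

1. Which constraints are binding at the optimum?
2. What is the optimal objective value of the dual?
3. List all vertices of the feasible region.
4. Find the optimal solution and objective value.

1. C1, b ≥ 0
2. -7.5 (by strong duality, equal to the primal optimum)
3. (0, 0), (2.5, 0), (0, 1.667)
4. a = 2.5, b = 0, z = -7.5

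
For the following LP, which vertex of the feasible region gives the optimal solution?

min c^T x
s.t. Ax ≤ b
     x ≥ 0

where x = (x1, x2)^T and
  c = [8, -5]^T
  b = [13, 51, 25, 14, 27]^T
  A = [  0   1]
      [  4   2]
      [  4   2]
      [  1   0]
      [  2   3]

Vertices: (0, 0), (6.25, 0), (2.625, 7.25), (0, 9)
Evaluating z = 8x1 - 5x2 at each vertex:
  (0, 0): z = 0
  (6.25, 0): z = 50
  (2.625, 7.25): z = -15.25
  (0, 9): z = -45

The smallest value is z = -45, attained at (0, 9).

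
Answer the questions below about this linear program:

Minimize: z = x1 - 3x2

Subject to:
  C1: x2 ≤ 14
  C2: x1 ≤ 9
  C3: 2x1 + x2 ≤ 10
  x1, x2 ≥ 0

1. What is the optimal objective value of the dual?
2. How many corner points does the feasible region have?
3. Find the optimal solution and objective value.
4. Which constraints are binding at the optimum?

1. -30 (by strong duality, equal to the primal optimum)
2. 3
3. x1 = 0, x2 = 10, z = -30
4. C3, x1 ≥ 0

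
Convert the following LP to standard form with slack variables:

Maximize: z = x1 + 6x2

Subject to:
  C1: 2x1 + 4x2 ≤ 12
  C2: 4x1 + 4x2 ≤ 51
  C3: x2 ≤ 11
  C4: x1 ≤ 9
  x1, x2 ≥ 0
max z = x1 + 6x2

s.t.
  2x1 + 4x2 + s1 = 12
  4x1 + 4x2 + s2 = 51
  x2 + s3 = 11
  x1 + s4 = 9
  x1, x2, s1, s2, s3, s4 ≥ 0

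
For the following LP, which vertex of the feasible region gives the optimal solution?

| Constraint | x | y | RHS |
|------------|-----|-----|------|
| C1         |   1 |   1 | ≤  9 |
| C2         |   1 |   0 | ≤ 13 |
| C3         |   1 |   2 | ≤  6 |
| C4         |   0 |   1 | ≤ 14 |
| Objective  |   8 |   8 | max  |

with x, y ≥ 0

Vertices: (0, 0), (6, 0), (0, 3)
Evaluating z = 8x + 8y at each vertex:
  (0, 0): z = 0
  (6, 0): z = 48
  (0, 3): z = 24

The largest value is z = 48, attained at (6, 0).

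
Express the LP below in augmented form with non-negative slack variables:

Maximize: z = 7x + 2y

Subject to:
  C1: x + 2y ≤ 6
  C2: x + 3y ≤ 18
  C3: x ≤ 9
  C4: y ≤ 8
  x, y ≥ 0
max z = 7x + 2y

s.t.
  x + 2y + s1 = 6
  x + 3y + s2 = 18
  x + s3 = 9
  y + s4 = 8
  x, y, s1, s2, s3, s4 ≥ 0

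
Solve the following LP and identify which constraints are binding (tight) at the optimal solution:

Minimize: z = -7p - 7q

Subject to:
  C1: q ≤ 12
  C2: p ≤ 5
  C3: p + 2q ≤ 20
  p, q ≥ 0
Optimal: p = 5, q = 7.5
Binding: C2, C3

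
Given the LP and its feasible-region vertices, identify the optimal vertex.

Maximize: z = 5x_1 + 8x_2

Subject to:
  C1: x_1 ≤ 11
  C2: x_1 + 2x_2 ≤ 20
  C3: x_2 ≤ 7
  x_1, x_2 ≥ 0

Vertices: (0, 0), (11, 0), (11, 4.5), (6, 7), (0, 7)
Evaluating z = 5x_1 + 8x_2 at each vertex:
  (0, 0): z = 0
  (11, 0): z = 55
  (11, 4.5): z = 91
  (6, 7): z = 86
  (0, 7): z = 56

The largest value is z = 91, attained at (11, 4.5).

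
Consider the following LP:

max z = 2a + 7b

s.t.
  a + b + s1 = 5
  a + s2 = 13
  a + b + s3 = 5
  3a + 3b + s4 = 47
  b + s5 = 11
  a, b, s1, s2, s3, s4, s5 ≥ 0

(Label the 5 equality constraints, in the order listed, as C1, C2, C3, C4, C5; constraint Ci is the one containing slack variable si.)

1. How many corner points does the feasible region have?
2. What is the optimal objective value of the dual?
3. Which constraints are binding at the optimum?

1. 3
2. 35 (by strong duality, equal to the primal optimum)
3. C1, C3, a ≥ 0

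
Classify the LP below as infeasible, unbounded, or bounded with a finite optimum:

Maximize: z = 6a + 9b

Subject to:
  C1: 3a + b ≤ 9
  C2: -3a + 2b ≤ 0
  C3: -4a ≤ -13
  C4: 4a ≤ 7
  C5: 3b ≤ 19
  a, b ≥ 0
C4 requires 4a ≤ 7, while C3 (-4a ≤ -13) is equivalent to 4a ≥ 13. Together they would need 13 ≤ 4a ≤ 7, which is impossible since 13 > 7. No point satisfies all constraints.

Infeasible — the constraint set is empty.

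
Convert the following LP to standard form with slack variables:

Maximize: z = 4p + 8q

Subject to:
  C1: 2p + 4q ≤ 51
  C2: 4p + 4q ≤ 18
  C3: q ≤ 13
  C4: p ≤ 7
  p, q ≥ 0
max z = 4p + 8q

s.t.
  2p + 4q + s1 = 51
  4p + 4q + s2 = 18
  q + s3 = 13
  p + s4 = 7
  p, q, s1, s2, s3, s4 ≥ 0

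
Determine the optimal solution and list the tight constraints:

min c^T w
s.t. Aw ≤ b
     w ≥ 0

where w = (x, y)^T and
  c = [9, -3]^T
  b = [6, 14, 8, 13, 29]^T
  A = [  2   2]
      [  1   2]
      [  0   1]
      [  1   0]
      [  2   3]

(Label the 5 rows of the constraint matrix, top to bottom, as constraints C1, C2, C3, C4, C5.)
Optimal: x = 0, y = 3
Slack at optimum:
  C1: slack = 0 (binding)
  C2: slack = 8
  C3: slack = 5
  C4: slack = 13
  C5: slack = 20
  x ≥ 0: x = 0 (binding)
  y ≥ 0: y = 3
Binding constraints: C1, x ≥ 0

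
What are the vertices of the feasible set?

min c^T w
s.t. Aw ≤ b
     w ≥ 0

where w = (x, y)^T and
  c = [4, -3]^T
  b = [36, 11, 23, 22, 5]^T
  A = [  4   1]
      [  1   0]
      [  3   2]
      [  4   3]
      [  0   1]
Each vertex is the intersection of two constraint boundaries that also satisfies all remaining constraints:
  x = 0 and y = 0 → (0, 0)
  4x + 3y = 22 and y = 0 → (5.5, 0)
  4x + 3y = 22 and y = 5 → (1.75, 5)
  y = 5 and x = 0 → (0, 5)

Vertices: (0, 0), (5.5, 0), (1.75, 5), (0, 5)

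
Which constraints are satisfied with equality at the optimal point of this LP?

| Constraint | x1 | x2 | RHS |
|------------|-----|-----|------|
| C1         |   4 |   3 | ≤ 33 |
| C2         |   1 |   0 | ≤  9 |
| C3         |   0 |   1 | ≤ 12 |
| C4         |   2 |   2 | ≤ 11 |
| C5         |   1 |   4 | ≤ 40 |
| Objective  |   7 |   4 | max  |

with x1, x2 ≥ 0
Optimal: x1 = 5.5, x2 = 0
Slack at optimum:
  C1: slack = 11
  C2: slack = 3.5
  C3: slack = 12
  C4: slack = 0 (binding)
  C5: slack = 34.5
  x1 ≥ 0: x1 = 5.5
  x2 ≥ 0: x2 = 0 (binding)
Binding constraints: C4, x2 ≥ 0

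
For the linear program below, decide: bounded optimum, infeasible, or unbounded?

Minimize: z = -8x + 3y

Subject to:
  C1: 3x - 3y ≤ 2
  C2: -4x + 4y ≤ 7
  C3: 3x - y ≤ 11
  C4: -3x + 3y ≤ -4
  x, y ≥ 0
C1 requires 3x - 3y ≤ 2, while C4 (-3x + 3y ≤ -4) is equivalent to 3x - 3y ≥ 4. Together they would need 4 ≤ 3x - 3y ≤ 2, which is impossible since 4 > 2. No point satisfies all constraints.

The feasible region is empty; the LP is infeasible.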